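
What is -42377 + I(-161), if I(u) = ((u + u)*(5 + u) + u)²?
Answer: 2507062664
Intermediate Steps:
I(u) = (u + 2*u*(5 + u))² (I(u) = ((2*u)*(5 + u) + u)² = (2*u*(5 + u) + u)² = (u + 2*u*(5 + u))²)
-42377 + I(-161) = -42377 + (-161)²*(11 + 2*(-161))² = -42377 + 25921*(11 - 322)² = -42377 + 25921*(-311)² = -42377 + 25921*96721 = -42377 + 2507105041 = 2507062664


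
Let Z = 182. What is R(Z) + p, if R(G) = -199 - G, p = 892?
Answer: 511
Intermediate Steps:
R(Z) + p = (-199 - 1*182) + 892 = (-199 - 182) + 892 = -381 + 892 = 511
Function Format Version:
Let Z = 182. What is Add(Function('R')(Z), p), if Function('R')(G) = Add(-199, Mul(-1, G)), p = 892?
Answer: 511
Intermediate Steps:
Add(Function('R')(Z), p) = Add(Add(-199, Mul(-1, 182)), 892) = Add(Add(-199, -182), 892) = Add(-381, 892) = 511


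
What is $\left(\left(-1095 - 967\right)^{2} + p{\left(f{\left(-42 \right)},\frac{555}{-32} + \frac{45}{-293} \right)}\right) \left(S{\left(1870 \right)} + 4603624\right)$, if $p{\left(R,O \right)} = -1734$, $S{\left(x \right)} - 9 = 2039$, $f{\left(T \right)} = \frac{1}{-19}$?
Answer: $19574612623920$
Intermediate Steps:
$f{\left(T \right)} = - \frac{1}{19}$
$S{\left(x \right)} = 2048$ ($S{\left(x \right)} = 9 + 2039 = 2048$)
$\left(\left(-1095 - 967\right)^{2} + p{\left(f{\left(-42 \right)},\frac{555}{-32} + \frac{45}{-293} \right)}\right) \left(S{\left(1870 \right)} + 4603624\right) = \left(\left(-1095 - 967\right)^{2} - 1734\right) \left(2048 + 4603624\right) = \left(\left(-2062\right)^{2} - 1734\right) 4605672 = \left(4251844 - 1734\right) 4605672 = 4250110 \cdot 4605672 = 19574612623920$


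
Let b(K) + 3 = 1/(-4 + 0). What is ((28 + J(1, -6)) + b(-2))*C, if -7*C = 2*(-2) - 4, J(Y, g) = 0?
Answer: 198/7 ≈ 28.286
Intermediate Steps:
b(K) = -13/4 (b(K) = -3 + 1/(-4 + 0) = -3 + 1/(-4) = -3 - ¼ = -13/4)
C = 8/7 (C = -(2*(-2) - 4)/7 = -(-4 - 4)/7 = -⅐*(-8) = 8/7 ≈ 1.1429)
((28 + J(1, -6)) + b(-2))*C = ((28 + 0) - 13/4)*(8/7) = (28 - 13/4)*(8/7) = (99/4)*(8/7) = 198/7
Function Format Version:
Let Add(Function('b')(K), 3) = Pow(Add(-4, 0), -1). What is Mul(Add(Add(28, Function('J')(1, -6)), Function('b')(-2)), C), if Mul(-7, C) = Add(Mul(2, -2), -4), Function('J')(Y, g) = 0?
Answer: Rational(198, 7) ≈ 28.286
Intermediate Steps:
Function('b')(K) = Rational(-13, 4) (Function('b')(K) = Add(-3, Pow(Add(-4, 0), -1)) = Add(-3, Pow(-4, -1)) = Add(-3, Rational(-1, 4)) = Rational(-13, 4))
C = Rational(8, 7) (C = Mul(Rational(-1, 7), Add(Mul(2, -2), -4)) = Mul(Rational(-1, 7), Add(-4, -4)) = Mul(Rational(-1, 7), -8) = Rational(8, 7) ≈ 1.1429)
Mul(Add(Add(28, Function('J')(1, -6)), Function('b')(-2)), C) = Mul(Add(Add(28, 0), Rational(-13, 4)), Rational(8, 7)) = Mul(Add(28, Rational(-13, 4)), Rational(8, 7)) = Mul(Rational(99, 4), Rational(8, 7)) = Rational(198, 7)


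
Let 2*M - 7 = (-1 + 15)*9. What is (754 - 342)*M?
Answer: 27398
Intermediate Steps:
M = 133/2 (M = 7/2 + ((-1 + 15)*9)/2 = 7/2 + (14*9)/2 = 7/2 + (1/2)*126 = 7/2 + 63 = 133/2 ≈ 66.500)
(754 - 342)*M = (754 - 342)*(133/2) = 412*(133/2) = 27398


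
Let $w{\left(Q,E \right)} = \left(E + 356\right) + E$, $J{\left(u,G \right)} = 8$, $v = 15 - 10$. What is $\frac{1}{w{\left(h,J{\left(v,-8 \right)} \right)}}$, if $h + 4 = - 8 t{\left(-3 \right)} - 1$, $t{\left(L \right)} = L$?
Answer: $\frac{1}{372} \approx 0.0026882$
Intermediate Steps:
$v = 5$ ($v = 15 - 10 = 5$)
$h = 19$ ($h = -4 - -23 = -4 + \left(24 - 1\right) = -4 + 23 = 19$)
$w{\left(Q,E \right)} = 356 + 2 E$ ($w{\left(Q,E \right)} = \left(356 + E\right) + E = 356 + 2 E$)
$\frac{1}{w{\left(h,J{\left(v,-8 \right)} \right)}} = \frac{1}{356 + 2 \cdot 8} = \frac{1}{356 + 16} = \frac{1}{372}$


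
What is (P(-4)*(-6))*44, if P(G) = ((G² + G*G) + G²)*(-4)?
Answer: 50688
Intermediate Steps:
P(G) = -12*G² (P(G) = ((G² + G²) + G²)*(-4) = (2*G² + G²)*(-4) = (3*G²)*(-4) = -12*G²)
(P(-4)*(-6))*44 = (-12*(-4)²*(-6))*44 = (-12*16*(-6))*44 = -192*(-6)*44 = 1152*44 = 50688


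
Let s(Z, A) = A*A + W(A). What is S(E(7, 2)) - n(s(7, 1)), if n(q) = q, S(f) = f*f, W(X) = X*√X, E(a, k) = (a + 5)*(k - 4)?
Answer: 574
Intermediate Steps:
E(a, k) = (-4 + k)*(5 + a) (E(a, k) = (5 + a)*(-4 + k) = (-4 + k)*(5 + a))
W(X) = X^(3/2)
S(f) = f²
s(Z, A) = A² + A^(3/2) (s(Z, A) = A*A + A^(3/2) = A² + A^(3/2))
S(E(7, 2)) - n(s(7, 1)) = (-20 - 4*7 + 5*2 + 7*2)² - (1² + 1^(3/2)) = (-20 - 28 + 10 + 14)² - (1 + 1) = (-24)² - 1*2 = 576 - 2 = 574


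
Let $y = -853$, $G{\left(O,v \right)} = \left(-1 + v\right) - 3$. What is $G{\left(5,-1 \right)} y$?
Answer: $4265$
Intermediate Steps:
$G{\left(O,v \right)} = -4 + v$
$G{\left(5,-1 \right)} y = \left(-4 - 1\right) \left(-853\right) = \left(-5\right) \left(-853\right) = 4265$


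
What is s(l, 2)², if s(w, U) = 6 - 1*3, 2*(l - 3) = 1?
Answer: 9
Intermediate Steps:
l = 7/2 (l = 3 + (½)*1 = 3 + ½ = 7/2 ≈ 3.5000)
s(w, U) = 3 (s(w, U) = 6 - 3 = 3)
s(l, 2)² = 3² = 9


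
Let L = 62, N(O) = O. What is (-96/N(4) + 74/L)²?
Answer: 499849/961 ≈ 520.13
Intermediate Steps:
(-96/N(4) + 74/L)² = (-96/4 + 74/62)² = (-96*¼ + 74*(1/62))² = (-24 + 37/31)² = (-707/31)² = 499849/961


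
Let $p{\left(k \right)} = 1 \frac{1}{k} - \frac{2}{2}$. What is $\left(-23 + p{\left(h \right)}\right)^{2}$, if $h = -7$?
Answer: $\frac{28561}{49} \approx 582.88$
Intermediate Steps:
$p{\left(k \right)} = -1 + \frac{1}{k}$ ($p{\left(k \right)} = \frac{1}{k} - 1 = -1 + \frac{1}{k}$)
$\left(-23 + p{\left(h \right)}\right)^{2} = \left(-23 + \frac{1 - -7}{-7}\right)^{2} = \left(-23 - \frac{1 + 7}{7}\right)^{2} = \left(-23 - \frac{8}{7}\right)^{2} = \left(- \frac{169}{7}\right)^{2} = \frac{28561}{49}$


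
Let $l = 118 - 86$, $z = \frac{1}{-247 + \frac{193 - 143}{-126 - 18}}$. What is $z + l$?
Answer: $\frac{569816}{17809} \approx 31.996$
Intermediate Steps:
$z = - \frac{72}{17809}$ ($z = \frac{1}{-247 + \frac{50}{-144}} = \frac{1}{-247 + 50 \left(- \frac{1}{144}\right)} = \frac{1}{-247 - \frac{25}{72}} = \frac{1}{- \frac{17809}{72}} = - \frac{72}{17809} \approx -0.0040429$)
$l = 32$ ($l = 118 - 86 = 32$)
$z + l = - \frac{72}{17809} + 32 = \frac{569816}{17809}$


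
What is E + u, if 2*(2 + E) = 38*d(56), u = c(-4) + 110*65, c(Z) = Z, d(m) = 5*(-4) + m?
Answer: 7828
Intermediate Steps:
d(m) = -20 + m
u = 7146 (u = -4 + 110*65 = -4 + 7150 = 7146)
E = 682 (E = -2 + (38*(-20 + 56))/2 = -2 + (38*36)/2 = -2 + (½)*1368 = -2 + 684 = 682)
E + u = 682 + 7146 = 7828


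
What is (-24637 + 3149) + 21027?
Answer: -461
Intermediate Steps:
(-24637 + 3149) + 21027 = -21488 + 21027 = -461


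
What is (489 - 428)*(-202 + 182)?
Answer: -1220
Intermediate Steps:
(489 - 428)*(-202 + 182) = 61*(-20) = -1220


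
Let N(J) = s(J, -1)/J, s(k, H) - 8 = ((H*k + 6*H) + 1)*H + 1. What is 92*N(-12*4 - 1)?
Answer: 460/7 ≈ 65.714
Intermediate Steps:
s(k, H) = 9 + H*(1 + 6*H + H*k) (s(k, H) = 8 + (((H*k + 6*H) + 1)*H + 1) = 8 + (((6*H + H*k) + 1)*H + 1) = 8 + ((1 + 6*H + H*k)*H + 1) = 8 + (H*(1 + 6*H + H*k) + 1) = 8 + (1 + H*(1 + 6*H + H*k)) = 9 + H*(1 + 6*H + H*k))
N(J) = (14 + J)/J (N(J) = (9 - 1 + 6*(-1)**2 + J*(-1)**2)/J = (9 - 1 + 6*1 + J*1)/J = (9 - 1 + 6 + J)/J = (14 + J)/J)
92*N(-12*4 - 1) = 92*((14 + (-12*4 - 1))/(-12*4 - 1)) = 92*((14 + (-3*16 - 1))/(-3*16 - 1)) = 92*((14 + (-48 - 1))/(-48 - 1)) = 92*((14 - 49)/(-49)) = 92*(-1/49*(-35)) = 92*(5/7) = 460/7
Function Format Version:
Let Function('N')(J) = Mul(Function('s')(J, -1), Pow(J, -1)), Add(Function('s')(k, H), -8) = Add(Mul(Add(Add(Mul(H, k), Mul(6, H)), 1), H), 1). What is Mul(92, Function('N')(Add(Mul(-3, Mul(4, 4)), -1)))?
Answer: Rational(460, 7) ≈ 65.714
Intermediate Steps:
Function('s')(k, H) = Add(9, Mul(H, Add(1, Mul(6, H), Mul(H, k)))) (Function('s')(k, H) = Add(8, Add(Mul(Add(Add(Mul(H, k), Mul(6, H)), 1), H), 1)) = Add(8, Add(Mul(Add(Add(Mul(6, H), Mul(H, k)), 1), H), 1)) = Add(8, Add(Mul(Add(1, Mul(6, H), Mul(H, k)), H), 1)) = Add(8, Add(Mul(H, Add(1, Mul(6, H), Mul(H, k))), 1)) = Add(8, Add(1, Mul(H, Add(1, Mul(6, H), Mul(H, k))))) = Add(9, Mul(H, Add(1, Mul(6, H), Mul(H, k)))))
Function('N')(J) = Mul(Pow(J, -1), Add(14, J)) (Function('N')(J) = Mul(Add(9, -1, Mul(6, Pow(-1, 2)), Mul(J, Pow(-1, 2))), Pow(J, -1)) = Mul(Add(9, -1, Mul(6, 1), Mul(J, 1)), Pow(J, -1)) = Mul(Add(9, -1, 6, J), Pow(J, -1)) = Mul(Add(14, J), Pow(J, -1)) = Mul(Pow(J, -1), Add(14, J)))
Mul(92, Function('N')(Add(Mul(-3, Mul(4, 4)), -1))) = Mul(92, Mul(Pow(Add(Mul(-3, Mul(4, 4)), -1), -1), Add(14, Add(Mul(-3, Mul(4, 4)), -1)))) = Mul(92, Mul(Pow(Add(Mul(-3, 16), -1), -1), Add(14, Add(Mul(-3, 16), -1)))) = Mul(92, Mul(Pow(Add(-48, -1), -1), Add(14, Add(-48, -1)))) = Mul(92, Mul(Pow(-49, -1), Add(14, -49))) = Mul(92, Mul(Rational(-1, 49), -35)) = Mul(92, Rational(5, 7)) = Rational(460, 7)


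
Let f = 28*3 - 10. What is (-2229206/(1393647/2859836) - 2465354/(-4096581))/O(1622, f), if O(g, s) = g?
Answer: -4352728419634304243/1543383774251859 ≈ -2820.3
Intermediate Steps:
f = 74 (f = 84 - 10 = 74)
(-2229206/(1393647/2859836) - 2465354/(-4096581))/O(1622, f) = (-2229206/(1393647/2859836) - 2465354/(-4096581))/1622 = (-2229206/(1393647*(1/2859836)) - 2465354*(-1/4096581))*(1/1622) = (-2229206/1393647/2859836 + 2465354/4096581)*(1/1622) = (-2229206*2859836/1393647 + 2465354/4096581)*(1/1622) = (-6375163570216/1393647 + 2465354/4096581)*(1/1622) = -8705456839268608486/1903062606969*1/1622 = -4352728419634304243/1543383774251859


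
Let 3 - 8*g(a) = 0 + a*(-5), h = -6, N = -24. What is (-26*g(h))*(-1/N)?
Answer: 117/32 ≈ 3.6563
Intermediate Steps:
g(a) = 3/8 + 5*a/8 (g(a) = 3/8 - (0 + a*(-5))/8 = 3/8 - (0 - 5*a)/8 = 3/8 - (-5)*a/8 = 3/8 + 5*a/8)
(-26*g(h))*(-1/N) = (-26*(3/8 + (5/8)*(-6)))*(-1/(-24)) = (-26*(3/8 - 15/4))*(-1*(-1/24)) = -26*(-27/8)*(1/24) = (351/4)*(1/24) = 117/32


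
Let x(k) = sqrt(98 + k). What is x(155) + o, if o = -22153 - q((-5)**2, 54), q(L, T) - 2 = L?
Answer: -22180 + sqrt(253) ≈ -22164.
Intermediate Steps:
q(L, T) = 2 + L
o = -22180 (o = -22153 - (2 + (-5)**2) = -22153 - (2 + 25) = -22153 - 1*27 = -22153 - 27 = -22180)
x(155) + o = sqrt(98 + 155) - 22180 = sqrt(253) - 22180 = -22180 + sqrt(253)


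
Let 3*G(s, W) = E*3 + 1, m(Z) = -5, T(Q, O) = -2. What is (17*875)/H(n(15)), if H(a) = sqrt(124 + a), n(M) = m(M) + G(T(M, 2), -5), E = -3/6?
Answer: 14875*sqrt(4278)/713 ≈ 1364.5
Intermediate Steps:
E = -1/2 (E = -3*1/6 = -1/2 ≈ -0.50000)
G(s, W) = -1/6 (G(s, W) = (-1/2*3 + 1)/3 = (-3/2 + 1)/3 = (1/3)*(-1/2) = -1/6)
n(M) = -31/6 (n(M) = -5 - 1/6 = -31/6)
(17*875)/H(n(15)) = (17*875)/(sqrt(124 - 31/6)) = 14875/(sqrt(713/6)) = 14875/((sqrt(4278)/6)) = 14875*(sqrt(4278)/713) = 14875*sqrt(4278)/713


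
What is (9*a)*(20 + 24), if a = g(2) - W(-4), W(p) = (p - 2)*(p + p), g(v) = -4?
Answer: -20592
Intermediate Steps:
W(p) = 2*p*(-2 + p) (W(p) = (-2 + p)*(2*p) = 2*p*(-2 + p))
a = -52 (a = -4 - 2*(-4)*(-2 - 4) = -4 - 2*(-4)*(-6) = -4 - 1*48 = -4 - 48 = -52)
(9*a)*(20 + 24) = (9*(-52))*(20 + 24) = -468*44 = -20592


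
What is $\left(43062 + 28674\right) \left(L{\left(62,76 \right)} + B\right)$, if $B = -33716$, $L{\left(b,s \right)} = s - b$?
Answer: $-2417646672$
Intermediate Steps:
$\left(43062 + 28674\right) \left(L{\left(62,76 \right)} + B\right) = \left(43062 + 28674\right) \left(\left(76 - 62\right) - 33716\right) = 71736 \left(\left(76 - 62\right) - 33716\right) = 71736 \left(14 - 33716\right) = 71736 \left(-33702\right) = -2417646672$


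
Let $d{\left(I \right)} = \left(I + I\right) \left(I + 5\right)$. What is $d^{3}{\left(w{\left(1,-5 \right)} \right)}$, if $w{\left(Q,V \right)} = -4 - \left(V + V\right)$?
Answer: $2299968$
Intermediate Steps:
$w{\left(Q,V \right)} = -4 - 2 V$
$d{\left(I \right)} = 2 I \left(5 + I\right)$
$d^{3}{\left(w{\left(1,-5 \right)} \right)} = \left(2 \left(-4 - -10\right) \left(5 - -6\right)\right)^{3} = \left(2 \left(-4 + 10\right) \left(5 + \left(-4 + 10\right)\right)\right)^{3} = \left(2 \cdot 6 \left(5 + 6\right)\right)^{3} = \left(2 \cdot 6 \cdot 11\right)^{3} = 132^{3} = 2299968$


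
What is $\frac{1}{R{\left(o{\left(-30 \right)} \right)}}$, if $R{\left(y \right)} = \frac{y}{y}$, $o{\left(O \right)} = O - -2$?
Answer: $1$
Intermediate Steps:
$o{\left(O \right)} = 2 + O$ ($o{\left(O \right)} = O + 2 = 2 + O$)
$R{\left(y \right)} = 1$
$\frac{1}{R{\left(o{\left(-30 \right)} \right)}} = 1^{-1} = 1$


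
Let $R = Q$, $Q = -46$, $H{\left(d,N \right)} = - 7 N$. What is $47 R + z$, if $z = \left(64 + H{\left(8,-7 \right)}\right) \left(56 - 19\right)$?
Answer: $2019$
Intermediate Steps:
$R = -46$
$z = 4181$ ($z = \left(64 - -49\right) \left(56 - 19\right) = \left(64 + 49\right) 37 = 113 \cdot 37 = 4181$)
$47 R + z = 47 \left(-46\right) + 4181 = -2162 + 4181 = 2019$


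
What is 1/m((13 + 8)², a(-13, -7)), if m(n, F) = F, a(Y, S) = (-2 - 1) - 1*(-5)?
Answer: ½ ≈ 0.50000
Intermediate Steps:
a(Y, S) = 2 (a(Y, S) = -3 + 5 = 2)
1/m((13 + 8)², a(-13, -7)) = 1/2 = ½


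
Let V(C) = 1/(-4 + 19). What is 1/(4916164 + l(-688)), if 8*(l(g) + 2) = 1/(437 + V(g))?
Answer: 52448/257842864591 ≈ 2.0341e-7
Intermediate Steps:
V(C) = 1/15
l(g) = -104881/52448 (l(g) = -2 + 1/(8*(437 + 1/15)) = -2 + 1/(8*(6556/15)) = -2 + (⅛)*(15/6556) = -2 + 15/52448 = -104881/52448)
1/(4916164 + l(-688)) = 1/(4916164 - 104881/52448) = 1/(257842864591/52448) = 52448/257842864591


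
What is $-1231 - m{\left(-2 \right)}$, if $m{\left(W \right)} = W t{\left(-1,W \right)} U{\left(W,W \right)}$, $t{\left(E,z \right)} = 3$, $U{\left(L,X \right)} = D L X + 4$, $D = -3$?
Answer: $-1279$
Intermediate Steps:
$U{\left(L,X \right)} = 4 - 3 L X$ ($U{\left(L,X \right)} = - 3 L X + 4 = 4 - 3 L X$)
$m{\left(W \right)} = 3 W \left(4 - 3 W^{2}\right)$ ($m{\left(W \right)} = W 3 \left(4 - 3 W W\right) = 3 W \left(4 - 3 W^{2}\right)$)
$-1231 - m{\left(-2 \right)} = -1231 - \left(- 9 \left(-2\right)^{3} + 12 \left(-2\right)\right) = -1231 - \left(\left(-9\right) \left(-8\right) - 24\right) = -1231 - \left(72 - 24\right) = -1231 - 48 = -1279$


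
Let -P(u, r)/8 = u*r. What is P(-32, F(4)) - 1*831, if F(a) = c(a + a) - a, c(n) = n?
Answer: 193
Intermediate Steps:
F(a) = a (F(a) = (a + a) - a = 2*a - a = a)
P(u, r) = -8*r*u (P(u, r) = -8*u*r = -8*r*u)
P(-32, F(4)) - 1*831 = -8*4*(-32) - 1*831 = 1024 - 831 = 193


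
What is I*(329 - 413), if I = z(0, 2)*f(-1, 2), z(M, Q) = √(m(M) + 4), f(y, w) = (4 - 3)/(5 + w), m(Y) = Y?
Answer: -24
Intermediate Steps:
f(y, w) = 1/(5 + w)
z(M, Q) = √(4 + M) (z(M, Q) = √(M + 4) = √(4 + M))
I = 2/7 (I = √(4 + 0)/(5 + 2) = √4/7 = 2*(⅐) = 2/7 ≈ 0.28571)
I*(329 - 413) = 2*(329 - 413)/7 = (2/7)*(-84) = -24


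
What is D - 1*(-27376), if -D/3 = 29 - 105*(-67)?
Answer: 6184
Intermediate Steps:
D = -21192 (D = -3*(29 - 105*(-67)) = -3*(29 + 7035) = -3*7064 = -21192)
D - 1*(-27376) = -21192 - 1*(-27376) = -21192 + 27376 = 6184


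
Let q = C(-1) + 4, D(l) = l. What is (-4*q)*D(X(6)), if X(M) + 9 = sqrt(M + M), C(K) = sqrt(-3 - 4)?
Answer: 4*(4 + I*sqrt(7))*(9 - 2*sqrt(3)) ≈ 88.574 + 58.586*I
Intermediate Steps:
C(K) = I*sqrt(7) (C(K) = sqrt(-7) = I*sqrt(7))
X(M) = -9 + sqrt(2)*sqrt(M) (X(M) = -9 + sqrt(M + M) = -9 + sqrt(2*M) = -9 + sqrt(2)*sqrt(M))
q = 4 + I*sqrt(7) (q = I*sqrt(7) + 4 = 4 + I*sqrt(7) ≈ 4.0 + 2.6458*I)
(-4*q)*D(X(6)) = (-4*(4 + I*sqrt(7)))*(-9 + sqrt(2)*sqrt(6)) = (-16 - 4*I*sqrt(7))*(-9 + 2*sqrt(3))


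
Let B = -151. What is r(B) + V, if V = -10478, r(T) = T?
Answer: -10629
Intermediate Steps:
r(B) + V = -151 - 10478 = -10629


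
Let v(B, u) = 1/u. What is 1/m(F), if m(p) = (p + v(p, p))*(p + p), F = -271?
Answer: 1/146884 ≈ 6.8081e-6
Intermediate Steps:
m(p) = 2*p*(p + 1/p) (m(p) = (p + 1/p)*(p + p) = (p + 1/p)*(2*p) = 2*p*(p + 1/p))
1/m(F) = 1/(2 + 2*(-271)**2) = 1/(2 + 2*73441) = 1/(2 + 146882) = 1/146884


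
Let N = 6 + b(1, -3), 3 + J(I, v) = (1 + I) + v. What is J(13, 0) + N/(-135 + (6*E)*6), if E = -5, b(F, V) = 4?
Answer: 691/63 ≈ 10.968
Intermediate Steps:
J(I, v) = -2 + I + v (J(I, v) = -3 + ((1 + I) + v) = -3 + (1 + I + v) = -2 + I + v)
N = 10 (N = 6 + 4 = 10)
J(13, 0) + N/(-135 + (6*E)*6) = (-2 + 13 + 0) + 10/(-135 + (6*(-5))*6) = 11 + 10/(-135 - 30*6) = 11 + 10/(-135 - 180) = 11 + 10/(-315) = 11 + 10*(-1/315) = 11 - 2/63 = 691/63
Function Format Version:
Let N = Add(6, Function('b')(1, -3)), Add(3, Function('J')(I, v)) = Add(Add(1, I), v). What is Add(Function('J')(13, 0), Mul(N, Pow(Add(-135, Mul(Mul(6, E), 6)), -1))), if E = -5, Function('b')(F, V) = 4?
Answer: Rational(691, 63) ≈ 10.968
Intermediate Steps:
Function('J')(I, v) = Add(-2, I, v) (Function('J')(I, v) = Add(-3, Add(Add(1, I), v)) = Add(-3, Add(1, I, v)) = Add(-2, I, v))
N = 10 (N = Add(6, 4) = 10)
Add(Function('J')(13, 0), Mul(N, Pow(Add(-135, Mul(Mul(6, E), 6)), -1))) = Add(Add(-2, 13, 0), Mul(10, Pow(Add(-135, Mul(Mul(6, -5), 6)), -1))) = Add(11, Mul(10, Pow(Add(-135, Mul(-30, 6)), -1))) = Add(11, Mul(10, Pow(Add(-135, -180), -1))) = Add(11, Mul(10, Pow(-315, -1))) = Add(11, Mul(10, Rational(-1, 315))) = Add(11, Rational(-2, 63)) = Rational(691, 63)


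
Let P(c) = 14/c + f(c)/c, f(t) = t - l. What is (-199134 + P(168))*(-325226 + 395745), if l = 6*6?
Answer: -1179584217977/84 ≈ -1.4043e+10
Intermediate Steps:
l = 36
f(t) = -36 + t (f(t) = t - 1*36 = t - 36 = -36 + t)
P(c) = 14/c + (-36 + c)/c
(-199134 + P(168))*(-325226 + 395745) = (-199134 + (-22 + 168)/168)*(-325226 + 395745) = (-199134 + (1/168)*146)*70519 = (-199134 + 73/84)*70519 = -16727183/84*70519 = -1179584217977/84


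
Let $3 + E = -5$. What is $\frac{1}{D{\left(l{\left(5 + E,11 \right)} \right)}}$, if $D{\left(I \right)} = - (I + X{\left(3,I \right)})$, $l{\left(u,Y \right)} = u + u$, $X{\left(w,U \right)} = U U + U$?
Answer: $- \frac{1}{24} \approx -0.041667$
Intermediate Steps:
$X{\left(w,U \right)} = U + U^{2}$ ($X{\left(w,U \right)} = U^{2} + U = U + U^{2}$)
$E = -8$ ($E = -3 - 5 = -8$)
$l{\left(u,Y \right)} = 2 u$
$D{\left(I \right)} = - I - I \left(1 + I\right)$ ($D{\left(I \right)} = - (I + I \left(1 + I\right)) = - I - I \left(1 + I\right)$)
$\frac{1}{D{\left(l{\left(5 + E,11 \right)} \right)}} = \frac{1}{2 \left(5 - 8\right) \left(-2 - 2 \left(5 - 8\right)\right)} = \frac{1}{2 \left(-3\right) \left(-2 - 2 \left(-3\right)\right)} = \frac{1}{\left(-6\right) \left(-2 - -6\right)} = \frac{1}{\left(-6\right) \left(-2 + 6\right)} = \frac{1}{\left(-6\right) 4} = \frac{1}{-24} = - \frac{1}{24}$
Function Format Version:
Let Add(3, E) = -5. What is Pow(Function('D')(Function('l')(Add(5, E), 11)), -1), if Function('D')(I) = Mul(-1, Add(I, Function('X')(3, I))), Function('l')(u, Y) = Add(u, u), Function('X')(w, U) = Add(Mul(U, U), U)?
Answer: Rational(-1, 24) ≈ -0.041667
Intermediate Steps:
Function('X')(w, U) = Add(U, Pow(U, 2)) (Function('X')(w, U) = Add(Pow(U, 2), U) = Add(U, Pow(U, 2)))
E = -8 (E = Add(-3, -5) = -8)
Function('l')(u, Y) = Mul(2, u)
Function('D')(I) = Add(Mul(-1, I), Mul(-1, I, Add(1, I))) (Function('D')(I) = Mul(-1, Add(I, Mul(I, Add(1, I)))) = Add(Mul(-1, I), Mul(-1, I, Add(1, I))))
Pow(Function('D')(Function('l')(Add(5, E), 11)), -1) = Pow(Mul(Mul(2, Add(5, -8)), Add(-2, Mul(-1, Mul(2, Add(5, -8))))), -1) = Pow(Mul(Mul(2, -3), Add(-2, Mul(-1, Mul(2, -3)))), -1) = Pow(Mul(-6, Add(-2, Mul(-1, -6))), -1) = Pow(Mul(-6, Add(-2, 6)), -1) = Pow(Mul(-6, 4), -1) = Pow(-24, -1) = Rational(-1, 24)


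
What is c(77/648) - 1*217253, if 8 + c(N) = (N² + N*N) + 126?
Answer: -45587921591/209952 ≈ -2.1714e+5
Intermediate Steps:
c(N) = 118 + 2*N² (c(N) = -8 + ((N² + N*N) + 126) = -8 + ((N² + N²) + 126) = -8 + (2*N² + 126) = -8 + (126 + 2*N²) = 118 + 2*N²)
c(77/648) - 1*217253 = (118 + 2*(77/648)²) - 1*217253 = (118 + 2*(77*(1/648))²) - 217253 = (118 + 2*(77/648)²) - 217253 = (118 + 2*(5929/419904)) - 217253 = (118 + 5929/209952) - 217253 = 24780265/209952 - 217253 = -45587921591/209952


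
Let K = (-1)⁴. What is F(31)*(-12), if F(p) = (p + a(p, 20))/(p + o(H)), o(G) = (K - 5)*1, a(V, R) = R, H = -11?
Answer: -68/3 ≈ -22.667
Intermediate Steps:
K = 1
o(G) = -4 (o(G) = (1 - 5)*1 = -4*1 = -4)
F(p) = (20 + p)/(-4 + p) (F(p) = (p + 20)/(p - 4) = (20 + p)/(-4 + p))
F(31)*(-12) = ((20 + 31)/(-4 + 31))*(-12) = (51/27)*(-12) = ((1/27)*51)*(-12) = (17/9)*(-12) = -68/3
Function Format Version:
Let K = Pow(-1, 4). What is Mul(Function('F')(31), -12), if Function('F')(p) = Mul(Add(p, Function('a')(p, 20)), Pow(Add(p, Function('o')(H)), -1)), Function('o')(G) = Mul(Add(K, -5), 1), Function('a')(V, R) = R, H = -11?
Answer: Rational(-68, 3) ≈ -22.667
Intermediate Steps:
K = 1
Function('o')(G) = -4 (Function('o')(G) = Mul(Add(1, -5), 1) = Mul(-4, 1) = -4)
Function('F')(p) = Mul(Pow(Add(-4, p), -1), Add(20, p)) (Function('F')(p) = Mul(Add(p, 20), Pow(Add(p, -4), -1)) = Mul(Add(20, p), Pow(Add(-4, p), -1)) = Mul(Pow(Add(-4, p), -1), Add(20, p)))
Mul(Function('F')(31), -12) = Mul(Mul(Pow(Add(-4, 31), -1), Add(20, 31)), -12) = Mul(Mul(Pow(27, -1), 51), -12) = Mul(Mul(Rational(1, 27), 51), -12) = Mul(Rational(17, 9), -12) = Rational(-68, 3)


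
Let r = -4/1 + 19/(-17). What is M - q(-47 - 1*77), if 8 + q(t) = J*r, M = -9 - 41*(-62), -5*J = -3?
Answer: 216246/85 ≈ 2544.1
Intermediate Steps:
J = 3/5 (J = -1/5*(-3) = 3/5 ≈ 0.60000)
r = -87/17 (r = -4*1 + 19*(-1/17) = -4 - 19/17 = -87/17 ≈ -5.1176)
M = 2533 (M = -9 + 2542 = 2533)
q(t) = -941/85 (q(t) = -8 + (3/5)*(-87/17) = -8 - 261/85 = -941/85)
M - q(-47 - 1*77) = 2533 - 1*(-941/85) = 2533 + 941/85 = 216246/85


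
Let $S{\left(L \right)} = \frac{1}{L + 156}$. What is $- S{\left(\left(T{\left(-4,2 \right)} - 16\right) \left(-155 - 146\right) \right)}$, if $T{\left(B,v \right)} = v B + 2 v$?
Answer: $- \frac{1}{6176} \approx -0.00016192$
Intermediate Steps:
$T{\left(B,v \right)} = 2 v + B v$ ($T{\left(B,v \right)} = B v + 2 v = 2 v + B v$)
$S{\left(L \right)} = \frac{1}{156 + L}$
$- S{\left(\left(T{\left(-4,2 \right)} - 16\right) \left(-155 - 146\right) \right)} = - \frac{1}{156 + \left(2 \left(2 - 4\right) - 16\right) \left(-155 - 146\right)} = - \frac{1}{156 + \left(2 \left(-2\right) - 16\right) \left(-301\right)} = - \frac{1}{156 + \left(-4 - 16\right) \left(-301\right)} = - \frac{1}{156 - -6020} = - \frac{1}{156 + 6020} = - \frac{1}{6176}$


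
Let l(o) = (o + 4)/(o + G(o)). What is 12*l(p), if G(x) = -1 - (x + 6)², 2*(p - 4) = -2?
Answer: -84/79 ≈ -1.0633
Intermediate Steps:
p = 3 (p = 4 + (½)*(-2) = 4 - 1 = 3)
G(x) = -1 - (6 + x)²
l(o) = (4 + o)/(-1 + o - (6 + o)²) (l(o) = (o + 4)/(o + (-1 - (6 + o)²)) = (4 + o)/(-1 + o - (6 + o)²))
12*l(p) = 12*((-4 - 1*3)/(1 + (6 + 3)² - 1*3)) = 12*((-4 - 3)/(1 + 9² - 3)) = 12*(-7/(1 + 81 - 3)) = 12*(-7/79) = -84/79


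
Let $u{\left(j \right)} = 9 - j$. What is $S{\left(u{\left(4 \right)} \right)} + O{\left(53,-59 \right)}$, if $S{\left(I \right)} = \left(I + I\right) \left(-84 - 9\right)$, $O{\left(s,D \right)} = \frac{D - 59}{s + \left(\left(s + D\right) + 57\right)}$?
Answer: $- \frac{48419}{52} \approx -931.13$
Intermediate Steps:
$O{\left(s,D \right)} = \frac{-59 + D}{57 + D + 2 s}$ ($O{\left(s,D \right)} = \frac{-59 + D}{s + \left(\left(D + s\right) + 57\right)} = \frac{-59 + D}{s + \left(57 + D + s\right)} = \frac{-59 + D}{57 + D + 2 s}$)
$S{\left(I \right)} = - 186 I$ ($S{\left(I \right)} = 2 I \left(-93\right) = - 186 I$)
$S{\left(u{\left(4 \right)} \right)} + O{\left(53,-59 \right)} = - 186 \left(9 - 4\right) + \frac{-59 - 59}{57 - 59 + 2 \cdot 53} = - 186 \left(9 - 4\right) + \frac{1}{57 - 59 + 106} \left(-118\right) = \left(-186\right) 5 + \frac{1}{104} \left(-118\right) = -930 + \frac{1}{104} \left(-118\right) = -930 - \frac{59}{52} = - \frac{48419}{52}$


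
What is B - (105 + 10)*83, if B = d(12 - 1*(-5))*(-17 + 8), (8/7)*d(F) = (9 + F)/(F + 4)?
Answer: -38219/4 ≈ -9554.8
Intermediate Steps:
d(F) = 7*(9 + F)/(8*(4 + F)) (d(F) = 7*((9 + F)/(F + 4))/8 = 7*((9 + F)/(4 + F))/8 = 7*(9 + F)/(8*(4 + F)))
B = -39/4 (B = (7*(9 + (12 - 1*(-5)))/(8*(4 + (12 - 1*(-5)))))*(-17 + 8) = (7*(9 + (12 + 5))/(8*(4 + (12 + 5))))*(-9) = (7*(9 + 17)/(8*(4 + 17)))*(-9) = ((7/8)*26/21)*(-9) = ((7/8)*(1/21)*26)*(-9) = (13/12)*(-9) = -39/4 ≈ -9.7500)
B - (105 + 10)*83 = -39/4 - (105 + 10)*83 = -39/4 - 115*83 = -39/4 - 1*9545 = -39/4 - 9545 = -38219/4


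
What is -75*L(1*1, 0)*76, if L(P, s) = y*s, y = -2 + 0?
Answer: 0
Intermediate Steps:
y = -2
L(P, s) = -2*s
-75*L(1*1, 0)*76 = -(-150)*0*76 = -75*0*76 = 0*76 = 0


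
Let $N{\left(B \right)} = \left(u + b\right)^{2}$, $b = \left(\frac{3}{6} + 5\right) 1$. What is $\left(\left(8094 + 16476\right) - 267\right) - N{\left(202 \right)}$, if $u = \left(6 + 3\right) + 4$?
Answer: $\frac{95843}{4} \approx 23961.0$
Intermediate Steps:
$u = 13$ ($u = 9 + 4 = 13$)
$b = \frac{11}{2}$ ($b = \left(3 \cdot \frac{1}{6} + 5\right) 1 = \left(\frac{1}{2} + 5\right) 1 = \frac{11}{2} \cdot 1 = \frac{11}{2} \approx 5.5$)
$N{\left(B \right)} = \frac{1369}{4}$ ($N{\left(B \right)} = \left(13 + \frac{11}{2}\right)^{2} = \left(\frac{37}{2}\right)^{2} = \frac{1369}{4}$)
$\left(\left(8094 + 16476\right) - 267\right) - N{\left(202 \right)} = \left(\left(8094 + 16476\right) - 267\right) - \frac{1369}{4} = \left(24570 - 267\right) - \frac{1369}{4} = 24303 - \frac{1369}{4} = \frac{95843}{4}$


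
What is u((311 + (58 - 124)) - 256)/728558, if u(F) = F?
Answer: -11/728558 ≈ -1.5098e-5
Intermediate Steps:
u((311 + (58 - 124)) - 256)/728558 = ((311 + (58 - 124)) - 256)/728558 = ((311 - 66) - 256)*(1/728558) = (245 - 256)*(1/728558) = -11*1/728558 = -11/728558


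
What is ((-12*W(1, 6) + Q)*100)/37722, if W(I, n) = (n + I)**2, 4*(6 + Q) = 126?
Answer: -9375/6287 ≈ -1.4912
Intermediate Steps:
Q = 51/2 (Q = -6 + (1/4)*126 = -6 + 63/2 = 51/2 ≈ 25.500)
W(I, n) = (I + n)**2
((-12*W(1, 6) + Q)*100)/37722 = ((-12*(1 + 6)**2 + 51/2)*100)/37722 = ((-12*7**2 + 51/2)*100)*(1/37722) = ((-12*49 + 51/2)*100)*(1/37722) = ((-588 + 51/2)*100)*(1/37722) = -1125/2*100*(1/37722) = -56250*1/37722 = -9375/6287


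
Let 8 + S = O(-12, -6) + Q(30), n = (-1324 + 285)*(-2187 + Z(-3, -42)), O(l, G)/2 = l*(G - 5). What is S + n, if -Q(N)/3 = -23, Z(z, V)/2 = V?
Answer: 2359894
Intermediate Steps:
Z(z, V) = 2*V
O(l, G) = 2*l*(-5 + G) (O(l, G) = 2*(l*(G - 5)) = 2*(l*(-5 + G)) = 2*l*(-5 + G))
Q(N) = 69 (Q(N) = -3*(-23) = 69)
n = 2359569 (n = (-1324 + 285)*(-2187 + 2*(-42)) = -1039*(-2187 - 84) = -1039*(-2271) = 2359569)
S = 325 (S = -8 + (2*(-12)*(-5 - 6) + 69) = -8 + (2*(-12)*(-11) + 69) = -8 + (264 + 69) = -8 + 333 = 325)
S + n = 325 + 2359569 = 2359894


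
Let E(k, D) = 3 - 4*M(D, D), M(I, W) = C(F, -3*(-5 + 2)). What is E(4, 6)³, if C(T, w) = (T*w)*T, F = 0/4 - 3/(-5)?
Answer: -15438249/15625 ≈ -988.05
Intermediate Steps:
F = ⅗ (F = 0*(¼) - 3*(-⅕) = 0 + ⅗ = ⅗ ≈ 0.60000)
C(T, w) = w*T²
M(I, W) = 81/25 (M(I, W) = (-3*(-5 + 2))*(⅗)² = -3*(-3)*(9/25) = 9*(9/25) = 81/25)
E(k, D) = -249/25 (E(k, D) = 3 - 4*81/25 = 3 - 324/25 = -249/25)
E(4, 6)³ = (-249/25)³ = -15438249/15625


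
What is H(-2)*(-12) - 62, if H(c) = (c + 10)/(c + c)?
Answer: -38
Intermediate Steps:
H(c) = (10 + c)/(2*c) (H(c) = (10 + c)/((2*c)) = (10 + c)*(1/(2*c)) = (10 + c)/(2*c))
H(-2)*(-12) - 62 = ((½)*(10 - 2)/(-2))*(-12) - 62 = ((½)*(-½)*8)*(-12) - 62 = -2*(-12) - 62 = 24 - 62 = -38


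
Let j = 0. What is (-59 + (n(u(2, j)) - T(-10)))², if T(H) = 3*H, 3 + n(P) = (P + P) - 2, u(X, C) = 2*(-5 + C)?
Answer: 2916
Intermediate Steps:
u(X, C) = -10 + 2*C
n(P) = -5 + 2*P (n(P) = -3 + ((P + P) - 2) = -3 + (2*P - 2) = -3 + (-2 + 2*P) = -5 + 2*P)
(-59 + (n(u(2, j)) - T(-10)))² = (-59 + ((-5 + 2*(-10 + 2*0)) - 3*(-10)))² = (-59 + ((-5 + 2*(-10 + 0)) - 1*(-30)))² = (-59 + ((-5 + 2*(-10)) + 30))² = (-59 + ((-5 - 20) + 30))² = (-59 + (-25 + 30))² = (-59 + 5)² = (-54)² = 2916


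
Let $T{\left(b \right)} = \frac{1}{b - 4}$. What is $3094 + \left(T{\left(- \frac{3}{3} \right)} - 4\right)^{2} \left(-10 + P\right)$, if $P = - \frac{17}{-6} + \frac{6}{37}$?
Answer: $\frac{1099063}{370} \approx 2970.4$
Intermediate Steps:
$T{\left(b \right)} = \frac{1}{-4 + b}$
$P = \frac{665}{222}$ ($P = \left(-17\right) \left(- \frac{1}{6}\right) + 6 \cdot \frac{1}{37} = \frac{17}{6} + \frac{6}{37} = \frac{665}{222} \approx 2.9955$)
$3094 + \left(T{\left(- \frac{3}{3} \right)} - 4\right)^{2} \left(-10 + P\right) = 3094 + \left(\frac{1}{-4 - \frac{3}{3}} - 4\right)^{2} \left(-10 + \frac{665}{222}\right) = 3094 + \left(\frac{1}{-4 - 1} - 4\right)^{2} \left(- \frac{1555}{222}\right) = 3094 + \left(\frac{1}{-5} - 4\right)^{2} \left(- \frac{1555}{222}\right) = 3094 + \left(- \frac{1}{5} - 4\right)^{2} \left(- \frac{1555}{222}\right) = 3094 + \left(- \frac{21}{5}\right)^{2} \left(- \frac{1555}{222}\right) = 3094 + \frac{441}{25} \left(- \frac{1555}{222}\right) = 3094 - \frac{45717}{370} = \frac{1099063}{370}$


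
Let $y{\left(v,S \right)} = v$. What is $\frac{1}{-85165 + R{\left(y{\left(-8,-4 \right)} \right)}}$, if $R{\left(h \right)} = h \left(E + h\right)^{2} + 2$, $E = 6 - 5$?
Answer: $- \frac{1}{85555} \approx -1.1688 \cdot 10^{-5}$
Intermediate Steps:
$E = 1$
$R{\left(h \right)} = 2 + h \left(1 + h\right)^{2}$ ($R{\left(h \right)} = h \left(1 + h\right)^{2} + 2 = 2 + h \left(1 + h\right)^{2}$)
$\frac{1}{-85165 + R{\left(y{\left(-8,-4 \right)} \right)}} = \frac{1}{-85165 + \left(2 - 8 \left(1 - 8\right)^{2}\right)} = \frac{1}{-85165 + \left(2 - 8 \left(-7\right)^{2}\right)} = \frac{1}{-85165 + \left(2 - 392\right)} = \frac{1}{-85165 - 390} = \frac{1}{-85555} = - \frac{1}{85555}$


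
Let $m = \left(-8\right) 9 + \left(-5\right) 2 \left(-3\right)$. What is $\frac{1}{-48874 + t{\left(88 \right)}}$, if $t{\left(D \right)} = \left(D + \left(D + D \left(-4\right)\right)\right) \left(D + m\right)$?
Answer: $- \frac{1}{56970} \approx -1.7553 \cdot 10^{-5}$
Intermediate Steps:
$m = -42$ ($m = -72 - -30 = -72 + 30 = -42$)
$t{\left(D \right)} = - 2 D \left(-42 + D\right)$ ($t{\left(D \right)} = \left(D + \left(D + D \left(-4\right)\right)\right) \left(D - 42\right) = \left(D + \left(D - 4 D\right)\right) \left(-42 + D\right) = \left(D - 3 D\right) \left(-42 + D\right) = - 2 D \left(-42 + D\right)$)
$\frac{1}{-48874 + t{\left(88 \right)}} = \frac{1}{-48874 + 2 \cdot 88 \left(42 - 88\right)} = \frac{1}{-48874 + 2 \cdot 88 \left(-46\right)} = \frac{1}{-48874 - 8096} = \frac{1}{-56970} = - \frac{1}{56970}$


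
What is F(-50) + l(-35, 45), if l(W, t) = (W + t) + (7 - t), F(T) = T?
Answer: -78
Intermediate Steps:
l(W, t) = 7 + W
F(-50) + l(-35, 45) = -50 + (7 - 35) = -50 - 28 = -78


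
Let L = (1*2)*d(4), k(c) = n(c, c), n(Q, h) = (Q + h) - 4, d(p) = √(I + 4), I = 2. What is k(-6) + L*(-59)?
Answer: -16 - 118*√6 ≈ -305.04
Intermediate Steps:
d(p) = √6 (d(p) = √(2 + 4) = √6)
n(Q, h) = -4 + Q + h
k(c) = -4 + 2*c (k(c) = -4 + c + c = -4 + 2*c)
L = 2*√6 (L = (1*2)*√6 = 2*√6 ≈ 4.8990)
k(-6) + L*(-59) = (-4 + 2*(-6)) + (2*√6)*(-59) = (-4 - 12) - 118*√6 = -16 - 118*√6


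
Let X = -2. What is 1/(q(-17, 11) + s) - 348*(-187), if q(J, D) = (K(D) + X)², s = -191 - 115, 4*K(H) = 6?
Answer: 79587944/1223 ≈ 65076.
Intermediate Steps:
K(H) = 3/2 (K(H) = (¼)*6 = 3/2)
s = -306
q(J, D) = ¼ (q(J, D) = (3/2 - 2)² = (-½)² = ¼)
1/(q(-17, 11) + s) - 348*(-187) = 1/(¼ - 306) - 348*(-187) = 1/(-1223/4) + 65076 = -4/1223 + 65076 = 79587944/1223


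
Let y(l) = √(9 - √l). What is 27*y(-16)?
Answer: 27*√(9 - 4*I) ≈ 82.888 - 17.59*I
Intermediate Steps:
27*y(-16) = 27*√(9 - √(-16)) = 27*√(9 - 4*I)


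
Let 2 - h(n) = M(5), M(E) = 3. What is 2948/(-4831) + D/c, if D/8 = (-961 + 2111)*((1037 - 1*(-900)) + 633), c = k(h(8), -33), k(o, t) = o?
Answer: -114224166948/4831 ≈ -2.3644e+7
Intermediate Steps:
h(n) = -1 (h(n) = 2 - 1*3 = 2 - 3 = -1)
c = -1
D = 23644000 (D = 8*((-961 + 2111)*((1037 - 1*(-900)) + 633)) = 8*(1150*((1037 + 900) + 633)) = 8*(1150*(1937 + 633)) = 8*(1150*2570) = 8*2955500 = 23644000)
2948/(-4831) + D/c = 2948/(-4831) + 23644000/(-1) = 2948*(-1/4831) + 23644000*(-1) = -2948/4831 - 23644000 = -114224166948/4831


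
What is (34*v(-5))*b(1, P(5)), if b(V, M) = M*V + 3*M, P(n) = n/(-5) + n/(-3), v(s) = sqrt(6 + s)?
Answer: -1088/3 ≈ -362.67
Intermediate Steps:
P(n) = -8*n/15 (P(n) = n*(-1/5) + n*(-1/3) = -n/5 - n/3 = -8*n/15)
b(V, M) = 3*M + M*V
(34*v(-5))*b(1, P(5)) = (34*sqrt(6 - 5))*((-8/15*5)*(3 + 1)) = (34*sqrt(1))*(-8/3*4) = (34*1)*(-32/3) = 34*(-32/3) = -1088/3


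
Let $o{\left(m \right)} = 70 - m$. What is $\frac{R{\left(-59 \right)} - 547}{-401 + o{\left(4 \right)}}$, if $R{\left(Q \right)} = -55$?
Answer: $\frac{602}{335} \approx 1.797$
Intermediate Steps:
$\frac{R{\left(-59 \right)} - 547}{-401 + o{\left(4 \right)}} = \frac{-55 - 547}{-401 + \left(70 - 4\right)} = \frac{-55 + \left(-2121 + 1574\right)}{-401 + \left(70 - 4\right)} = \frac{-55 - 547}{-401 + 66} = - \frac{602}{-335} = \left(-602\right) \left(- \frac{1}{335}\right) = \frac{602}{335}$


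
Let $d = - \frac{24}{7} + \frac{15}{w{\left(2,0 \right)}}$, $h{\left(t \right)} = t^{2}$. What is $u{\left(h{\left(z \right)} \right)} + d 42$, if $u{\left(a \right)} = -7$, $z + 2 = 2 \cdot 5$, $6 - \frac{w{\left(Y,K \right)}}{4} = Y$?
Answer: $- \frac{893}{8} \approx -111.63$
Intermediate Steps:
$w{\left(Y,K \right)} = 24 - 4 Y$
$z = 8$ ($z = -2 + 2 \cdot 5 = -2 + 10 = 8$)
$d = - \frac{279}{112}$ ($d = - \frac{24}{7} + \frac{15}{24 - 8} = \left(-24\right) \frac{1}{7} + \frac{15}{24 - 8} = - \frac{24}{7} + \frac{15}{16} = - \frac{279}{112} \approx -2.4911$)
$u{\left(h{\left(z \right)} \right)} + d 42 = -7 - \frac{837}{8} = - \frac{893}{8}$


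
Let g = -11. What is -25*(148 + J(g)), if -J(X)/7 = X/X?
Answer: -3525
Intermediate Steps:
J(X) = -7 (J(X) = -7*X/X = -7*1 = -7)
-25*(148 + J(g)) = -25*(148 - 7) = -25*141 = -3525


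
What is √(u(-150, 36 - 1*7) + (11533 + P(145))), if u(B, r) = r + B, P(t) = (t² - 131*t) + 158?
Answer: 20*√34 ≈ 116.62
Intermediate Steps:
P(t) = 158 + t² - 131*t
u(B, r) = B + r
√(u(-150, 36 - 1*7) + (11533 + P(145))) = √((-150 + (36 - 1*7)) + (11533 + (158 + 145² - 131*145))) = √((-150 + (36 - 7)) + (11533 + (158 + 21025 - 18995))) = √((-150 + 29) + (11533 + 2188)) = √(-121 + 13721) = √13600 = 20*√34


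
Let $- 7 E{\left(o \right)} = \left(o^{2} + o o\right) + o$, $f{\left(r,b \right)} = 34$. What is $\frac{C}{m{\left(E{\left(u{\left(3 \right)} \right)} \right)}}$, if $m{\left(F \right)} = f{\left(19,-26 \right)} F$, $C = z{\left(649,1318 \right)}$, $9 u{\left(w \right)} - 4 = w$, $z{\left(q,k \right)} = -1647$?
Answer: $\frac{133407}{782} \approx 170.6$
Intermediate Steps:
$u{\left(w \right)} = \frac{4}{9} + \frac{w}{9}$
$C = -1647$
$E{\left(o \right)} = - \frac{2 o^{2}}{7} - \frac{o}{7}$ ($E{\left(o \right)} = - \frac{\left(o^{2} + o o\right) + o}{7} = - \frac{\left(o^{2} + o^{2}\right) + o}{7} = - \frac{2 o^{2} + o}{7} = - \frac{o + 2 o^{2}}{7} = - \frac{2 o^{2}}{7} - \frac{o}{7}$)
$m{\left(F \right)} = 34 F$
$\frac{C}{m{\left(E{\left(u{\left(3 \right)} \right)} \right)}} = - \frac{1647}{34 \left(- \frac{\left(\frac{4}{9} + \frac{1}{9} \cdot 3\right) \left(1 + 2 \left(\frac{4}{9} + \frac{1}{9} \cdot 3\right)\right)}{7}\right)} = - \frac{1647}{34 \left(- \frac{\left(\frac{4}{9} + \frac{1}{3}\right) \left(1 + 2 \left(\frac{4}{9} + \frac{1}{3}\right)\right)}{7}\right)} = - \frac{1647}{34 \left(\left(- \frac{1}{7}\right) \frac{7}{9} \left(1 + 2 \cdot \frac{7}{9}\right)\right)} = - \frac{1647}{34 \left(\left(- \frac{1}{7}\right) \frac{7}{9} \left(1 + \frac{14}{9}\right)\right)} = - \frac{1647}{34 \left(\left(- \frac{1}{7}\right) \frac{7}{9} \cdot \frac{23}{9}\right)} = - \frac{1647}{34 \left(- \frac{23}{81}\right)} = - \frac{1647}{- \frac{782}{81}} = \left(-1647\right) \left(- \frac{81}{782}\right) = \frac{133407}{782}$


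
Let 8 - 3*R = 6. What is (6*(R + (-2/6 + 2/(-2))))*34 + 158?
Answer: 22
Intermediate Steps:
R = 2/3 (R = 8/3 - 1/3*6 = 8/3 - 2 = 2/3 ≈ 0.66667)
(6*(R + (-2/6 + 2/(-2))))*34 + 158 = (6*(2/3 + (-2/6 + 2/(-2))))*34 + 158 = (6*(2/3 + (-2*1/6 + 2*(-1/2))))*34 + 158 = (6*(2/3 + (-1/3 - 1)))*34 + 158 = (6*(2/3 - 4/3))*34 + 158 = (6*(-2/3))*34 + 158 = -4*34 + 158 = -136 + 158 = 22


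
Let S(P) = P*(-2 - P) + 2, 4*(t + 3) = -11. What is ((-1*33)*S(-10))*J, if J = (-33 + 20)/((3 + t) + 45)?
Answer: -792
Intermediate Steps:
t = -23/4 (t = -3 + (1/4)*(-11) = -3 - 11/4 = -23/4 ≈ -5.7500)
S(P) = 2 + P*(-2 - P)
J = -4/13 (J = (-33 + 20)/((3 - 23/4) + 45) = -13/(-11/4 + 45) = -13/169/4 = -13*4/169 = -4/13 ≈ -0.30769)
((-1*33)*S(-10))*J = ((-1*33)*(2 - 1*(-10)**2 - 2*(-10)))*(-4/13) = -33*(2 - 1*100 + 20)*(-4/13) = -33*(2 - 100 + 20)*(-4/13) = -33*(-78)*(-4/13) = 2574*(-4/13) = -792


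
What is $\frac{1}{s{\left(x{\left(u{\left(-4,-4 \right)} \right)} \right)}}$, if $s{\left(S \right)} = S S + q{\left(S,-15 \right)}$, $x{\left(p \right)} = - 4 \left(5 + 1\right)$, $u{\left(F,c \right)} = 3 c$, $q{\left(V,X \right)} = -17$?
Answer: $\frac{1}{559} \approx 0.0017889$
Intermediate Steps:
$x{\left(p \right)} = -24$ ($x{\left(p \right)} = \left(-4\right) 6 = -24$)
$s{\left(S \right)} = -17 + S^{2}$ ($s{\left(S \right)} = S S - 17 = S^{2} - 17 = -17 + S^{2}$)
$\frac{1}{s{\left(x{\left(u{\left(-4,-4 \right)} \right)} \right)}} = \frac{1}{-17 + \left(-24\right)^{2}} = \frac{1}{-17 + 576} = \frac{1}{559}$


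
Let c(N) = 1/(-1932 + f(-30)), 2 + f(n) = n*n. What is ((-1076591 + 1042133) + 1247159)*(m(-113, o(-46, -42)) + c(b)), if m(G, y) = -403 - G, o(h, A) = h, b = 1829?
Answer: -363641734561/1034 ≈ -3.5168e+8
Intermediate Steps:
f(n) = -2 + n**2 (f(n) = -2 + n*n = -2 + n**2)
c(N) = -1/1034 (c(N) = 1/(-1932 + (-2 + (-30)**2)) = 1/(-1932 + (-2 + 900)) = 1/(-1932 + 898) = 1/(-1034) = -1/1034)
((-1076591 + 1042133) + 1247159)*(m(-113, o(-46, -42)) + c(b)) = ((-1076591 + 1042133) + 1247159)*((-403 - 1*(-113)) - 1/1034) = (-34458 + 1247159)*((-403 + 113) - 1/1034) = 1212701*(-290 - 1/1034) = 1212701*(-299861/1034) = -363641734561/1034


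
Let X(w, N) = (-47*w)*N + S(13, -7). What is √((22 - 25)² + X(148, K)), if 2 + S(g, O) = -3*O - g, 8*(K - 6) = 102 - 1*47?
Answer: I*√358174/2 ≈ 299.24*I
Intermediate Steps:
K = 103/8 (K = 6 + (102 - 1*47)/8 = 6 + (102 - 47)/8 = 6 + (⅛)*55 = 6 + 55/8 = 103/8 ≈ 12.875)
S(g, O) = -2 - g - 3*O (S(g, O) = -2 + (-3*O - g) = -2 + (-g - 3*O) = -2 - g - 3*O)
X(w, N) = 6 - 47*N*w (X(w, N) = (-47*w)*N + (-2 - 1*13 - 3*(-7)) = -47*N*w + (-2 - 13 + 21) = -47*N*w + 6 = 6 - 47*N*w)
√((22 - 25)² + X(148, K)) = √((22 - 25)² + (6 - 47*103/8*148)) = √((-3)² + (6 - 179117/2)) = √(9 - 179105/2) = √(-179087/2) = I*√358174/2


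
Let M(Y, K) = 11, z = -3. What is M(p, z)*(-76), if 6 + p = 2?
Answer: -836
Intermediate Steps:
p = -4 (p = -6 + 2 = -4)
M(p, z)*(-76) = 11*(-76) = -836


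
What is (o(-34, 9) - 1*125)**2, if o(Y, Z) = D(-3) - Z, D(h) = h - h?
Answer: 17956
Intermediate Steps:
D(h) = 0
o(Y, Z) = -Z (o(Y, Z) = 0 - Z = -Z)
(o(-34, 9) - 1*125)**2 = (-1*9 - 1*125)**2 = (-9 - 125)**2 = (-134)**2 = 17956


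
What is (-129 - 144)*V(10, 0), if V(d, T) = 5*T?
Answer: 0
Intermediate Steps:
(-129 - 144)*V(10, 0) = (-129 - 144)*(5*0) = -273*0 = 0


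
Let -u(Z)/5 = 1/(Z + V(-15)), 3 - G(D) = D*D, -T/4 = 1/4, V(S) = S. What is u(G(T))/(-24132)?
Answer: -5/313716 ≈ -1.5938e-5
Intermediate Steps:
T = -1 (T = -4/4 = -4*¼ = -1)
G(D) = 3 - D² (G(D) = 3 - D*D = 3 - D²)
u(Z) = -5/(-15 + Z) (u(Z) = -5/(Z - 15) = -5/(-15 + Z))
u(G(T))/(-24132) = -5/(-15 + (3 - 1*(-1)²))/(-24132) = -5/(-15 + (3 - 1*1))*(-1/24132) = -5/(-15 + (3 - 1))*(-1/24132) = -5/(-15 + 2)*(-1/24132) = -5/(-13)*(-1/24132) = -5*(-1/13)*(-1/24132) = (5/13)*(-1/24132) = -5/313716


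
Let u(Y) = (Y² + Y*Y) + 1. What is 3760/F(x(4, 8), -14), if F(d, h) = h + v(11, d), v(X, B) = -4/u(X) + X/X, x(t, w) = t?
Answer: -913680/3163 ≈ -288.87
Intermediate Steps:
u(Y) = 1 + 2*Y² (u(Y) = (Y² + Y²) + 1 = 2*Y² + 1 = 1 + 2*Y²)
v(X, B) = 1 - 4/(1 + 2*X²) (v(X, B) = -4/(1 + 2*X²) + X/X = -4/(1 + 2*X²) + 1 = 1 - 4/(1 + 2*X²))
F(d, h) = 239/243 + h (F(d, h) = h + (-3 + 2*11²)/(1 + 2*11²) = h + (-3 + 2*121)/(1 + 2*121) = h + (-3 + 242)/(1 + 242) = h + 239/243 = 239/243 + h)
3760/F(x(4, 8), -14) = 3760/(239/243 - 14) = 3760/(-3163/243) = 3760*(-243/3163) = -913680/3163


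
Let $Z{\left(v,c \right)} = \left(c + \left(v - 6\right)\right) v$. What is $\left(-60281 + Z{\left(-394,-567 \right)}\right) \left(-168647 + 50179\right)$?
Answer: $-37994701556$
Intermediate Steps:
$Z{\left(v,c \right)} = v \left(-6 + c + v\right)$ ($Z{\left(v,c \right)} = \left(c + \left(v - 6\right)\right) v = \left(c + \left(-6 + v\right)\right) v = \left(-6 + c + v\right) v = v \left(-6 + c + v\right)$)
$\left(-60281 + Z{\left(-394,-567 \right)}\right) \left(-168647 + 50179\right) = \left(-60281 - 394 \left(-6 - 567 - 394\right)\right) \left(-168647 + 50179\right) = \left(-60281 - -380998\right) \left(-118468\right) = \left(-60281 + 380998\right) \left(-118468\right) = 320717 \left(-118468\right) = -37994701556$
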